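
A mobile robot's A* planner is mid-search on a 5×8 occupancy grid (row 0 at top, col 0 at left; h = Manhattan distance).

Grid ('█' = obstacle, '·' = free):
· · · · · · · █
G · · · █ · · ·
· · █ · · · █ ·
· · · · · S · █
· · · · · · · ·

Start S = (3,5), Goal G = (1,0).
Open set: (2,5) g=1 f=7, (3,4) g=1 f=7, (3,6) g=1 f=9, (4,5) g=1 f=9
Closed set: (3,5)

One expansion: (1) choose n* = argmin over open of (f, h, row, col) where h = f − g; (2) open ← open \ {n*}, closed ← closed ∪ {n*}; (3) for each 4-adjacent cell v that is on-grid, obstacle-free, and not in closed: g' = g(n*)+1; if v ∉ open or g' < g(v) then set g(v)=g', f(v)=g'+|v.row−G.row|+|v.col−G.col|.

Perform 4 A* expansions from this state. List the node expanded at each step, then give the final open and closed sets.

step 1: expand (2,5) (f=7, h=6) → closed; open now [(1,5) g=2 f=7, (2,4) g=2 f=7, (3,4) g=1 f=7, (3,6) g=1 f=9, (4,5) g=1 f=9]
step 2: expand (1,5) (f=7, h=5) → closed; open now [(0,5) g=3 f=9, (1,6) g=3 f=9, (2,4) g=2 f=7, (3,4) g=1 f=7, (3,6) g=1 f=9, (4,5) g=1 f=9]
step 3: expand (2,4) (f=7, h=5) → closed; open now [(0,5) g=3 f=9, (1,6) g=3 f=9, (2,3) g=3 f=7, (3,4) g=1 f=7, (3,6) g=1 f=9, (4,5) g=1 f=9]
step 4: expand (2,3) (f=7, h=4) → closed; open now [(0,5) g=3 f=9, (1,3) g=4 f=7, (1,6) g=3 f=9, (3,3) g=4 f=9, (3,4) g=1 f=7, (3,6) g=1 f=9, (4,5) g=1 f=9]

order=[(2,5) → (1,5) → (2,4) → (2,3)]; open=[(0,5) g=3 f=9, (1,3) g=4 f=7, (1,6) g=3 f=9, (3,3) g=4 f=9, (3,4) g=1 f=7, (3,6) g=1 f=9, (4,5) g=1 f=9]; closed=[(1,5), (2,3), (2,4), (2,5), (3,5)]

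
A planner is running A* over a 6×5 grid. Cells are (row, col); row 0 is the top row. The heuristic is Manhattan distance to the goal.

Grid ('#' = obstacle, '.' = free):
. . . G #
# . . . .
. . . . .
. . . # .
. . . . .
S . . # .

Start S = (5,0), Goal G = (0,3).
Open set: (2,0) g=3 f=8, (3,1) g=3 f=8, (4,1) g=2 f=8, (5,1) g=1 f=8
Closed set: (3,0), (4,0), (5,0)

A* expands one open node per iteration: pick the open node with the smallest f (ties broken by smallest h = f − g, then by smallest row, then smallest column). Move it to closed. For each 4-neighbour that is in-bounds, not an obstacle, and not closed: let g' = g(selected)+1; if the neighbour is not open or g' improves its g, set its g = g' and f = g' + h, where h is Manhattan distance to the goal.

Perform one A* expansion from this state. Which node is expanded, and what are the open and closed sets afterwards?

step 1: expand (2,0) (f=8, h=5) → closed; open now [(2,1) g=4 f=8, (3,1) g=3 f=8, (4,1) g=2 f=8, (5,1) g=1 f=8]

expanded=(2,0); open=[(2,1) g=4 f=8, (3,1) g=3 f=8, (4,1) g=2 f=8, (5,1) g=1 f=8]; closed=[(2,0), (3,0), (4,0), (5,0)]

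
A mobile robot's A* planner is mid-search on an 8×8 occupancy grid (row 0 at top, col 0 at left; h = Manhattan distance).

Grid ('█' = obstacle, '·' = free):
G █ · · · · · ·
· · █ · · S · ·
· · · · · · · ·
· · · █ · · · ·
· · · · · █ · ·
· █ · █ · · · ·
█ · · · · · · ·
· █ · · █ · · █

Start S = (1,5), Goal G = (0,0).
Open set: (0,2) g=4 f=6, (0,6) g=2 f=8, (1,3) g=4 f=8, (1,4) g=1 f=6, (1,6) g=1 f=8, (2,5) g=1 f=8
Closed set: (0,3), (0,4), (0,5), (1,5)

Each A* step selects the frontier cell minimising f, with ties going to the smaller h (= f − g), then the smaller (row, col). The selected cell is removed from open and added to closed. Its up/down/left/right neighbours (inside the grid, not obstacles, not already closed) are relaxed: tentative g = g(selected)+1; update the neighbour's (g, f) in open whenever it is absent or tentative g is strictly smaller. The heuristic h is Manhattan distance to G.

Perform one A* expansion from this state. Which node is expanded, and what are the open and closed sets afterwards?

expanded=(0,2); open=[(0,6) g=2 f=8, (1,3) g=4 f=8, (1,4) g=1 f=6, (1,6) g=1 f=8, (2,5) g=1 f=8]; closed=[(0,2), (0,3), (0,4), (0,5), (1,5)]

step 1: expand (0,2) (f=6, h=2) → closed; open now [(0,6) g=2 f=8, (1,3) g=4 f=8, (1,4) g=1 f=6, (1,6) g=1 f=8, (2,5) g=1 f=8]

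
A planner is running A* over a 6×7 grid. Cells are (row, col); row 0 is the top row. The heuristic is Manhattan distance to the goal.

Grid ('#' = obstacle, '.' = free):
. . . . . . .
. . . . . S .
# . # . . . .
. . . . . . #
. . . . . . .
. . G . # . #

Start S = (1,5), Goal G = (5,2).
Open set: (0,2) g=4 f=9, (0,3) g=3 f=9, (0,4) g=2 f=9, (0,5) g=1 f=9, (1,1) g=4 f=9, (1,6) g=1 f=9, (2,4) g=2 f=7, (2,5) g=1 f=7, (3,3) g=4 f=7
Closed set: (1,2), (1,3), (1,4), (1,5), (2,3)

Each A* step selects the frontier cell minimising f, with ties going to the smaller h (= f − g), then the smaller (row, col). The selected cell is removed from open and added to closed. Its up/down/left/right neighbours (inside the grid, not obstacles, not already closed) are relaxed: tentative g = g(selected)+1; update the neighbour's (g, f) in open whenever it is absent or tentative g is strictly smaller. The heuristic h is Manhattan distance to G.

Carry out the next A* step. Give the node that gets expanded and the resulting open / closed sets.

step 1: expand (3,3) (f=7, h=3) → closed; open now [(0,2) g=4 f=9, (0,3) g=3 f=9, (0,4) g=2 f=9, (0,5) g=1 f=9, (1,1) g=4 f=9, (1,6) g=1 f=9, (2,4) g=2 f=7, (2,5) g=1 f=7, (3,2) g=5 f=7, (3,4) g=5 f=9, (4,3) g=5 f=7]

expanded=(3,3); open=[(0,2) g=4 f=9, (0,3) g=3 f=9, (0,4) g=2 f=9, (0,5) g=1 f=9, (1,1) g=4 f=9, (1,6) g=1 f=9, (2,4) g=2 f=7, (2,5) g=1 f=7, (3,2) g=5 f=7, (3,4) g=5 f=9, (4,3) g=5 f=7]; closed=[(1,2), (1,3), (1,4), (1,5), (2,3), (3,3)]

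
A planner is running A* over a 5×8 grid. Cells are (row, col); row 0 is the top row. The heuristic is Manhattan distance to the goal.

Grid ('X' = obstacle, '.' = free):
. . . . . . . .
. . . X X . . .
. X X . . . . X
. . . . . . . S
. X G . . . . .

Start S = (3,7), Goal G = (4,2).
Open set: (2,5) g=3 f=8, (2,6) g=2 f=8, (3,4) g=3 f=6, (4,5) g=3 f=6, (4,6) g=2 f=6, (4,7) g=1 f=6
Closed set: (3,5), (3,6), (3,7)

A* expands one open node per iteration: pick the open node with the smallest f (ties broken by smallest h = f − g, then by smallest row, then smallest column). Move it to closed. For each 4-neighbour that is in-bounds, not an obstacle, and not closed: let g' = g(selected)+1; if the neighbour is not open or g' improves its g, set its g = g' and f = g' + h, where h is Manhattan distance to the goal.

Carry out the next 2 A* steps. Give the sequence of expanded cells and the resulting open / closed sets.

order=[(3,4) → (3,3)]; open=[(2,3) g=5 f=8, (2,4) g=4 f=8, (2,5) g=3 f=8, (2,6) g=2 f=8, (3,2) g=5 f=6, (4,3) g=5 f=6, (4,4) g=4 f=6, (4,5) g=3 f=6, (4,6) g=2 f=6, (4,7) g=1 f=6]; closed=[(3,3), (3,4), (3,5), (3,6), (3,7)]

step 1: expand (3,4) (f=6, h=3) → closed; open now [(2,4) g=4 f=8, (2,5) g=3 f=8, (2,6) g=2 f=8, (3,3) g=4 f=6, (4,4) g=4 f=6, (4,5) g=3 f=6, (4,6) g=2 f=6, (4,7) g=1 f=6]
step 2: expand (3,3) (f=6, h=2) → closed; open now [(2,3) g=5 f=8, (2,4) g=4 f=8, (2,5) g=3 f=8, (2,6) g=2 f=8, (3,2) g=5 f=6, (4,3) g=5 f=6, (4,4) g=4 f=6, (4,5) g=3 f=6, (4,6) g=2 f=6, (4,7) g=1 f=6]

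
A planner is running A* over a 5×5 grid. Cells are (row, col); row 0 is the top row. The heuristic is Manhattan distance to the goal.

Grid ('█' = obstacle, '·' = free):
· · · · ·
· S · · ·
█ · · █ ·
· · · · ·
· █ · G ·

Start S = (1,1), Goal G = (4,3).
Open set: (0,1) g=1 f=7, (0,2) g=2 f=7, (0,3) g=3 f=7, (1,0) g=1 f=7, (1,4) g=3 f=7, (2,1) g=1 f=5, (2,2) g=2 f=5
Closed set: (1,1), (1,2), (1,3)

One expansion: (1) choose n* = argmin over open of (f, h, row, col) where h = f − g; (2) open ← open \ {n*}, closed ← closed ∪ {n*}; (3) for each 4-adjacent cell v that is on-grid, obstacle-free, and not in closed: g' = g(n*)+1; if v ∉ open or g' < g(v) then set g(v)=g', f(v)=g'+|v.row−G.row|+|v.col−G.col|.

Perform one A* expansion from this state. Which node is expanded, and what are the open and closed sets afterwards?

expanded=(2,2); open=[(0,1) g=1 f=7, (0,2) g=2 f=7, (0,3) g=3 f=7, (1,0) g=1 f=7, (1,4) g=3 f=7, (2,1) g=1 f=5, (3,2) g=3 f=5]; closed=[(1,1), (1,2), (1,3), (2,2)]

step 1: expand (2,2) (f=5, h=3) → closed; open now [(0,1) g=1 f=7, (0,2) g=2 f=7, (0,3) g=3 f=7, (1,0) g=1 f=7, (1,4) g=3 f=7, (2,1) g=1 f=5, (3,2) g=3 f=5]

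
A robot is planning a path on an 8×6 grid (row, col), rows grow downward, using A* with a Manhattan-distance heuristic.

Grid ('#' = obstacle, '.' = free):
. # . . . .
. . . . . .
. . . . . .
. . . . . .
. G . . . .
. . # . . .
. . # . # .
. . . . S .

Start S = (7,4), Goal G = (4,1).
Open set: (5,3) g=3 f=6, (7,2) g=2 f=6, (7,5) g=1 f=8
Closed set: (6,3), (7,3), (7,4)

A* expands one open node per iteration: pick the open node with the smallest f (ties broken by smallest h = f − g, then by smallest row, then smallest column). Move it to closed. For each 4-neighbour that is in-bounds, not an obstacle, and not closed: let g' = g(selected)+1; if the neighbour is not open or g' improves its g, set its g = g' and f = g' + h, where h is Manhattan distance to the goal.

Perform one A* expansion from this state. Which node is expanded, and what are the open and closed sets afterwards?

expanded=(5,3); open=[(4,3) g=4 f=6, (5,4) g=4 f=8, (7,2) g=2 f=6, (7,5) g=1 f=8]; closed=[(5,3), (6,3), (7,3), (7,4)]

step 1: expand (5,3) (f=6, h=3) → closed; open now [(4,3) g=4 f=6, (5,4) g=4 f=8, (7,2) g=2 f=6, (7,5) g=1 f=8]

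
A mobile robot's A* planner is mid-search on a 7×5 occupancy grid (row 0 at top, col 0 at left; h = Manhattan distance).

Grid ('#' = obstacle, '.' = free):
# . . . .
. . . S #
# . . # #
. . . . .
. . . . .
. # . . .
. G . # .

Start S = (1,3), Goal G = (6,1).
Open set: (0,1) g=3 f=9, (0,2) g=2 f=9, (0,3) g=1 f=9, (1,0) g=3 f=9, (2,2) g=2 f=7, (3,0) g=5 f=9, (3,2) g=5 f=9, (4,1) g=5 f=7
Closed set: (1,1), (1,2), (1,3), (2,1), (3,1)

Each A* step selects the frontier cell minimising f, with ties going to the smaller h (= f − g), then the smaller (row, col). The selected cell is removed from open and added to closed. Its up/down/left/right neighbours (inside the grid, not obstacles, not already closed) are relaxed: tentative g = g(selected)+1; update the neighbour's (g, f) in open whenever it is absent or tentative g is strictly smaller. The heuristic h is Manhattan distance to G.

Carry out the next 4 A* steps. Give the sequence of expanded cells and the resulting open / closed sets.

order=[(4,1) → (2,2) → (3,2) → (4,2)]; open=[(0,1) g=3 f=9, (0,2) g=2 f=9, (0,3) g=1 f=9, (1,0) g=3 f=9, (3,0) g=5 f=9, (3,3) g=4 f=9, (4,0) g=6 f=9, (4,3) g=5 f=9, (5,2) g=5 f=7]; closed=[(1,1), (1,2), (1,3), (2,1), (2,2), (3,1), (3,2), (4,1), (4,2)]

step 1: expand (4,1) (f=7, h=2) → closed; open now [(0,1) g=3 f=9, (0,2) g=2 f=9, (0,3) g=1 f=9, (1,0) g=3 f=9, (2,2) g=2 f=7, (3,0) g=5 f=9, (3,2) g=5 f=9, (4,0) g=6 f=9, (4,2) g=6 f=9]
step 2: expand (2,2) (f=7, h=5) → closed; open now [(0,1) g=3 f=9, (0,2) g=2 f=9, (0,3) g=1 f=9, (1,0) g=3 f=9, (3,0) g=5 f=9, (3,2) g=3 f=7, (4,0) g=6 f=9, (4,2) g=6 f=9]
step 3: expand (3,2) (f=7, h=4) → closed; open now [(0,1) g=3 f=9, (0,2) g=2 f=9, (0,3) g=1 f=9, (1,0) g=3 f=9, (3,0) g=5 f=9, (3,3) g=4 f=9, (4,0) g=6 f=9, (4,2) g=4 f=7]
step 4: expand (4,2) (f=7, h=3) → closed; open now [(0,1) g=3 f=9, (0,2) g=2 f=9, (0,3) g=1 f=9, (1,0) g=3 f=9, (3,0) g=5 f=9, (3,3) g=4 f=9, (4,0) g=6 f=9, (4,3) g=5 f=9, (5,2) g=5 f=7]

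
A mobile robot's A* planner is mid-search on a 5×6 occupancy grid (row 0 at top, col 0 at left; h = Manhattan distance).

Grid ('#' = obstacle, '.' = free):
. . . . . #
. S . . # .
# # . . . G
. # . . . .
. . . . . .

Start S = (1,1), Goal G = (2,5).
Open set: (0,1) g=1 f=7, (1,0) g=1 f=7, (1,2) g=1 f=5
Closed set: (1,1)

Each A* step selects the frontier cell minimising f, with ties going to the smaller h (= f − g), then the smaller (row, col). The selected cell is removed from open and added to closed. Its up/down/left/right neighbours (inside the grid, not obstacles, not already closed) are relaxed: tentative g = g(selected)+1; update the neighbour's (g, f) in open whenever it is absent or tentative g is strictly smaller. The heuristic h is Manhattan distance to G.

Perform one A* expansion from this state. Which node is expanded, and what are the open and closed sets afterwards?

step 1: expand (1,2) (f=5, h=4) → closed; open now [(0,1) g=1 f=7, (0,2) g=2 f=7, (1,0) g=1 f=7, (1,3) g=2 f=5, (2,2) g=2 f=5]

expanded=(1,2); open=[(0,1) g=1 f=7, (0,2) g=2 f=7, (1,0) g=1 f=7, (1,3) g=2 f=5, (2,2) g=2 f=5]; closed=[(1,1), (1,2)]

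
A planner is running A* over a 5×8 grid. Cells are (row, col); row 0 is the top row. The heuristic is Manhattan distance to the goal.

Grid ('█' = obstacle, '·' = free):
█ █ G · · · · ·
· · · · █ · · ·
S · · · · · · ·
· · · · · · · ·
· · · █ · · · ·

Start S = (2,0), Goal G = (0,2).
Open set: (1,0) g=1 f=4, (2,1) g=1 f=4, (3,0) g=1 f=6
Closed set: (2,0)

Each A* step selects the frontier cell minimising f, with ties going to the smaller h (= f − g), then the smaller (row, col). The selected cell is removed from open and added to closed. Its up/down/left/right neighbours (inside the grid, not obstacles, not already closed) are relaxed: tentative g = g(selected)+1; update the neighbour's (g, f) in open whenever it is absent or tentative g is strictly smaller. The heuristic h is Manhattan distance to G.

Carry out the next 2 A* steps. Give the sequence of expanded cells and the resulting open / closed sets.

order=[(1,0) → (1,1)]; open=[(1,2) g=3 f=4, (2,1) g=1 f=4, (3,0) g=1 f=6]; closed=[(1,0), (1,1), (2,0)]

step 1: expand (1,0) (f=4, h=3) → closed; open now [(1,1) g=2 f=4, (2,1) g=1 f=4, (3,0) g=1 f=6]
step 2: expand (1,1) (f=4, h=2) → closed; open now [(1,2) g=3 f=4, (2,1) g=1 f=4, (3,0) g=1 f=6]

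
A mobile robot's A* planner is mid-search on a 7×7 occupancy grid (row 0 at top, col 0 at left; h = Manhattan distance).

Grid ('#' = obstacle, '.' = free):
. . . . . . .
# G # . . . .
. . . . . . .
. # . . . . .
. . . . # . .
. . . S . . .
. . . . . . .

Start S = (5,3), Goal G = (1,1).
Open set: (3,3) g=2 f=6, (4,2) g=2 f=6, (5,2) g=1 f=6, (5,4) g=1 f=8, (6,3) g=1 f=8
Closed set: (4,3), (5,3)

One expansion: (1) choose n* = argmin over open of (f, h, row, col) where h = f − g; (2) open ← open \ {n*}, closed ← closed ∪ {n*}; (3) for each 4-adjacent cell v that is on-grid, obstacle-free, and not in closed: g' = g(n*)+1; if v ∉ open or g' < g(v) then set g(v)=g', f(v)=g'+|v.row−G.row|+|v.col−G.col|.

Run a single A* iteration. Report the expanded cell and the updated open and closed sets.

step 1: expand (3,3) (f=6, h=4) → closed; open now [(2,3) g=3 f=6, (3,2) g=3 f=6, (3,4) g=3 f=8, (4,2) g=2 f=6, (5,2) g=1 f=6, (5,4) g=1 f=8, (6,3) g=1 f=8]

expanded=(3,3); open=[(2,3) g=3 f=6, (3,2) g=3 f=6, (3,4) g=3 f=8, (4,2) g=2 f=6, (5,2) g=1 f=6, (5,4) g=1 f=8, (6,3) g=1 f=8]; closed=[(3,3), (4,3), (5,3)]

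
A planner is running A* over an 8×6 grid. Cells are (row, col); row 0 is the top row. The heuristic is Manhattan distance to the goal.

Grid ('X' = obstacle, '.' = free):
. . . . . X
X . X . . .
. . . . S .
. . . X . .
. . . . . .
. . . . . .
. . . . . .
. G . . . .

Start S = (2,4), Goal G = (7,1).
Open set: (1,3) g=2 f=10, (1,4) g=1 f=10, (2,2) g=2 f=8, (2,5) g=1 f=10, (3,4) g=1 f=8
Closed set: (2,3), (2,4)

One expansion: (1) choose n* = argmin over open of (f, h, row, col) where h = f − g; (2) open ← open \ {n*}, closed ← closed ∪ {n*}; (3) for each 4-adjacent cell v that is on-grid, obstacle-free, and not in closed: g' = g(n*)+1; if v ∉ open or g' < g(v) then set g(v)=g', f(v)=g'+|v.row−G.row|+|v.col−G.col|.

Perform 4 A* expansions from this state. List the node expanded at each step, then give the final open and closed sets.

step 1: expand (2,2) (f=8, h=6) → closed; open now [(1,3) g=2 f=10, (1,4) g=1 f=10, (2,1) g=3 f=8, (2,5) g=1 f=10, (3,2) g=3 f=8, (3,4) g=1 f=8]
step 2: expand (2,1) (f=8, h=5) → closed; open now [(1,1) g=4 f=10, (1,3) g=2 f=10, (1,4) g=1 f=10, (2,0) g=4 f=10, (2,5) g=1 f=10, (3,1) g=4 f=8, (3,2) g=3 f=8, (3,4) g=1 f=8]
step 3: expand (3,1) (f=8, h=4) → closed; open now [(1,1) g=4 f=10, (1,3) g=2 f=10, (1,4) g=1 f=10, (2,0) g=4 f=10, (2,5) g=1 f=10, (3,0) g=5 f=10, (3,2) g=3 f=8, (3,4) g=1 f=8, (4,1) g=5 f=8]
step 4: expand (4,1) (f=8, h=3) → closed; open now [(1,1) g=4 f=10, (1,3) g=2 f=10, (1,4) g=1 f=10, (2,0) g=4 f=10, (2,5) g=1 f=10, (3,0) g=5 f=10, (3,2) g=3 f=8, (3,4) g=1 f=8, (4,0) g=6 f=10, (4,2) g=6 f=10, (5,1) g=6 f=8]

order=[(2,2) → (2,1) → (3,1) → (4,1)]; open=[(1,1) g=4 f=10, (1,3) g=2 f=10, (1,4) g=1 f=10, (2,0) g=4 f=10, (2,5) g=1 f=10, (3,0) g=5 f=10, (3,2) g=3 f=8, (3,4) g=1 f=8, (4,0) g=6 f=10, (4,2) g=6 f=10, (5,1) g=6 f=8]; closed=[(2,1), (2,2), (2,3), (2,4), (3,1), (4,1)]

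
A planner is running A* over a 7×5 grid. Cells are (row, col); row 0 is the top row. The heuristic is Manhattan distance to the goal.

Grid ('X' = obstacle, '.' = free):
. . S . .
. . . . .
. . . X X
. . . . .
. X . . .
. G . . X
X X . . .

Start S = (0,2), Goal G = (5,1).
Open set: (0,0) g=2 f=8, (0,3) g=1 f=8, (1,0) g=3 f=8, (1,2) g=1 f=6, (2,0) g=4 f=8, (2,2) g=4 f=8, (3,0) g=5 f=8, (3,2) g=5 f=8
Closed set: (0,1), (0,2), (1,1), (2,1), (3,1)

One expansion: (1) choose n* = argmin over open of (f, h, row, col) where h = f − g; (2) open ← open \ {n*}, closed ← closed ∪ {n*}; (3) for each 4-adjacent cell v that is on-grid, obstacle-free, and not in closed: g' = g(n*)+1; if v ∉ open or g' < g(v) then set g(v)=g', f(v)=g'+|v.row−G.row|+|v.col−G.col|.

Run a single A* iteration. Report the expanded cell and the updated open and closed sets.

step 1: expand (1,2) (f=6, h=5) → closed; open now [(0,0) g=2 f=8, (0,3) g=1 f=8, (1,0) g=3 f=8, (1,3) g=2 f=8, (2,0) g=4 f=8, (2,2) g=2 f=6, (3,0) g=5 f=8, (3,2) g=5 f=8]

expanded=(1,2); open=[(0,0) g=2 f=8, (0,3) g=1 f=8, (1,0) g=3 f=8, (1,3) g=2 f=8, (2,0) g=4 f=8, (2,2) g=2 f=6, (3,0) g=5 f=8, (3,2) g=5 f=8]; closed=[(0,1), (0,2), (1,1), (1,2), (2,1), (3,1)]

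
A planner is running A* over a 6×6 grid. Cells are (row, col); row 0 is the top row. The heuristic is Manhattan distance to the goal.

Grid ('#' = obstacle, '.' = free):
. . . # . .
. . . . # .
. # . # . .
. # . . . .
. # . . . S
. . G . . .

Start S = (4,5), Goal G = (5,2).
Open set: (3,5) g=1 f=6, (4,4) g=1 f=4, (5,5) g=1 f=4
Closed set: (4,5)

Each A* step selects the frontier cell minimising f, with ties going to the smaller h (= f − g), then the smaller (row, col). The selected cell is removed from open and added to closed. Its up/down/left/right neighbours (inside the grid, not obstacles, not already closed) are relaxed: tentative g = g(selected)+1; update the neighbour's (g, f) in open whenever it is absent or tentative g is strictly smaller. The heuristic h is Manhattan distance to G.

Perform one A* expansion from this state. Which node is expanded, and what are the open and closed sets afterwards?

step 1: expand (4,4) (f=4, h=3) → closed; open now [(3,4) g=2 f=6, (3,5) g=1 f=6, (4,3) g=2 f=4, (5,4) g=2 f=4, (5,5) g=1 f=4]

expanded=(4,4); open=[(3,4) g=2 f=6, (3,5) g=1 f=6, (4,3) g=2 f=4, (5,4) g=2 f=4, (5,5) g=1 f=4]; closed=[(4,4), (4,5)]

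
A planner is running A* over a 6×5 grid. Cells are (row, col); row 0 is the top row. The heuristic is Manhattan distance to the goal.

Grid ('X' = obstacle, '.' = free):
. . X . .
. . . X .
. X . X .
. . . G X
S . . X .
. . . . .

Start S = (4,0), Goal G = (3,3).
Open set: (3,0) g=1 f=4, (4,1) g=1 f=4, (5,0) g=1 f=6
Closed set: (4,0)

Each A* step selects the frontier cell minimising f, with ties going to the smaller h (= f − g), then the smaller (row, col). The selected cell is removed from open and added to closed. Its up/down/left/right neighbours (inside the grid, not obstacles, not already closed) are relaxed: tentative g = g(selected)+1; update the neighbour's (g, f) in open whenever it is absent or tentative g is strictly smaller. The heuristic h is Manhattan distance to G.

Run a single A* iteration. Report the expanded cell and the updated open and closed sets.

expanded=(3,0); open=[(2,0) g=2 f=6, (3,1) g=2 f=4, (4,1) g=1 f=4, (5,0) g=1 f=6]; closed=[(3,0), (4,0)]

step 1: expand (3,0) (f=4, h=3) → closed; open now [(2,0) g=2 f=6, (3,1) g=2 f=4, (4,1) g=1 f=4, (5,0) g=1 f=6]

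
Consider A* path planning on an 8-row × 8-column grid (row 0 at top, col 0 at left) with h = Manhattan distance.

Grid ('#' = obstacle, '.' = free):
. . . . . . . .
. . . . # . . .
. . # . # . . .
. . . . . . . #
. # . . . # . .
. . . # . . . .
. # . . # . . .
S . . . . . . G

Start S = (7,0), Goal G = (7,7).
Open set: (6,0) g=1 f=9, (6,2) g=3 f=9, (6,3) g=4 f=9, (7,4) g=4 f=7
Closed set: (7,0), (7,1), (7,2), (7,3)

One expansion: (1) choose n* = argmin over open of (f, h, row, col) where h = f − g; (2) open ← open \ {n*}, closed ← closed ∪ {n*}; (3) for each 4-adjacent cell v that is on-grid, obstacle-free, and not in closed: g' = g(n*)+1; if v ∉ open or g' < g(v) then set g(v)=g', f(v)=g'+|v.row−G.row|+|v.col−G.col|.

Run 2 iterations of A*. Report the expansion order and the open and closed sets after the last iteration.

step 1: expand (7,4) (f=7, h=3) → closed; open now [(6,0) g=1 f=9, (6,2) g=3 f=9, (6,3) g=4 f=9, (7,5) g=5 f=7]
step 2: expand (7,5) (f=7, h=2) → closed; open now [(6,0) g=1 f=9, (6,2) g=3 f=9, (6,3) g=4 f=9, (6,5) g=6 f=9, (7,6) g=6 f=7]

order=[(7,4) → (7,5)]; open=[(6,0) g=1 f=9, (6,2) g=3 f=9, (6,3) g=4 f=9, (6,5) g=6 f=9, (7,6) g=6 f=7]; closed=[(7,0), (7,1), (7,2), (7,3), (7,4), (7,5)]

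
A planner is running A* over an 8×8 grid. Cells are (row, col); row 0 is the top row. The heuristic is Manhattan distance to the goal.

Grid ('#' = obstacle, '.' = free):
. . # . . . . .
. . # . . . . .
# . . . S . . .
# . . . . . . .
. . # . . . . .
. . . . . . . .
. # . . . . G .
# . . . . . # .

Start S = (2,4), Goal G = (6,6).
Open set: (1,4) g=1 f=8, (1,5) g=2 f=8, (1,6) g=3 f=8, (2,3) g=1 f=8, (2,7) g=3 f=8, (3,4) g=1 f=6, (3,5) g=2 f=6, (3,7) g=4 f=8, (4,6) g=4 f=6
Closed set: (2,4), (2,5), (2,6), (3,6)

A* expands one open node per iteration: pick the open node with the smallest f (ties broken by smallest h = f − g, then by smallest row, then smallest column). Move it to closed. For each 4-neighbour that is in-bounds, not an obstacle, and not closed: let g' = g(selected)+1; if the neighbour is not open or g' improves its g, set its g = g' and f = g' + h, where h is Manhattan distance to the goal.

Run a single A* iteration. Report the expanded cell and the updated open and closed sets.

step 1: expand (4,6) (f=6, h=2) → closed; open now [(1,4) g=1 f=8, (1,5) g=2 f=8, (1,6) g=3 f=8, (2,3) g=1 f=8, (2,7) g=3 f=8, (3,4) g=1 f=6, (3,5) g=2 f=6, (3,7) g=4 f=8, (4,5) g=5 f=8, (4,7) g=5 f=8, (5,6) g=5 f=6]

expanded=(4,6); open=[(1,4) g=1 f=8, (1,5) g=2 f=8, (1,6) g=3 f=8, (2,3) g=1 f=8, (2,7) g=3 f=8, (3,4) g=1 f=6, (3,5) g=2 f=6, (3,7) g=4 f=8, (4,5) g=5 f=8, (4,7) g=5 f=8, (5,6) g=5 f=6]; closed=[(2,4), (2,5), (2,6), (3,6), (4,6)]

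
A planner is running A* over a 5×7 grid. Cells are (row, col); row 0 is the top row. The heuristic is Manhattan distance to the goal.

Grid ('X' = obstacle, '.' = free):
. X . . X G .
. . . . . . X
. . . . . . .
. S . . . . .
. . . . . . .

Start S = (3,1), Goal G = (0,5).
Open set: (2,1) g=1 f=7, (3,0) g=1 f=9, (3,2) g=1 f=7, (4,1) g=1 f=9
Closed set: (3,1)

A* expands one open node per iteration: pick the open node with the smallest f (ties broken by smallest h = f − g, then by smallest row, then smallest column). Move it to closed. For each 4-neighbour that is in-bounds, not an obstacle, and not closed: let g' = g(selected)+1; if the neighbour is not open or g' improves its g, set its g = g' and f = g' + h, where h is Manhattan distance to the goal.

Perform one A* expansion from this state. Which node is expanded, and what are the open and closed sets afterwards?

step 1: expand (2,1) (f=7, h=6) → closed; open now [(1,1) g=2 f=7, (2,0) g=2 f=9, (2,2) g=2 f=7, (3,0) g=1 f=9, (3,2) g=1 f=7, (4,1) g=1 f=9]

expanded=(2,1); open=[(1,1) g=2 f=7, (2,0) g=2 f=9, (2,2) g=2 f=7, (3,0) g=1 f=9, (3,2) g=1 f=7, (4,1) g=1 f=9]; closed=[(2,1), (3,1)]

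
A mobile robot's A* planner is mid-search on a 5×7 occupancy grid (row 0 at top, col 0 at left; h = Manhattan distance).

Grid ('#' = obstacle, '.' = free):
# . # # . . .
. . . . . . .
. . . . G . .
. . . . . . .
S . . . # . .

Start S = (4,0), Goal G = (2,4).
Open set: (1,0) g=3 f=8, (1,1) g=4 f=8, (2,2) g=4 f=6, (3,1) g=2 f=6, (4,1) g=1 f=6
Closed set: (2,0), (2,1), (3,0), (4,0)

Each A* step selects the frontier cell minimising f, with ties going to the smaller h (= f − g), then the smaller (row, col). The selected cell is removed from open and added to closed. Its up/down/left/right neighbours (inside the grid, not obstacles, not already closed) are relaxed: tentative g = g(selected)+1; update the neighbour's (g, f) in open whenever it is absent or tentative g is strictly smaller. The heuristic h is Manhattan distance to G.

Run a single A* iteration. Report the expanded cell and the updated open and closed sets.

expanded=(2,2); open=[(1,0) g=3 f=8, (1,1) g=4 f=8, (1,2) g=5 f=8, (2,3) g=5 f=6, (3,1) g=2 f=6, (3,2) g=5 f=8, (4,1) g=1 f=6]; closed=[(2,0), (2,1), (2,2), (3,0), (4,0)]

step 1: expand (2,2) (f=6, h=2) → closed; open now [(1,0) g=3 f=8, (1,1) g=4 f=8, (1,2) g=5 f=8, (2,3) g=5 f=6, (3,1) g=2 f=6, (3,2) g=5 f=8, (4,1) g=1 f=6]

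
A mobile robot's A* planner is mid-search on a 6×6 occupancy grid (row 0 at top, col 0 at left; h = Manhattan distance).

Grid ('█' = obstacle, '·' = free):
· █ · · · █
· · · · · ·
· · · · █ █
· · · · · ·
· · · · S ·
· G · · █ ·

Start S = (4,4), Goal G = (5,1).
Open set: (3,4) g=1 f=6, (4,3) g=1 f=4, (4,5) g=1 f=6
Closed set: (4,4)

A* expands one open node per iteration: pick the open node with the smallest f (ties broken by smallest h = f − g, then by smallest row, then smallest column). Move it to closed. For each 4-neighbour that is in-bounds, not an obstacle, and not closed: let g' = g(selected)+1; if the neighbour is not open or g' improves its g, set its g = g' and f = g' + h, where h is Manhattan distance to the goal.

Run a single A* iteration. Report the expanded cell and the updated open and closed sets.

step 1: expand (4,3) (f=4, h=3) → closed; open now [(3,3) g=2 f=6, (3,4) g=1 f=6, (4,2) g=2 f=4, (4,5) g=1 f=6, (5,3) g=2 f=4]

expanded=(4,3); open=[(3,3) g=2 f=6, (3,4) g=1 f=6, (4,2) g=2 f=4, (4,5) g=1 f=6, (5,3) g=2 f=4]; closed=[(4,3), (4,4)]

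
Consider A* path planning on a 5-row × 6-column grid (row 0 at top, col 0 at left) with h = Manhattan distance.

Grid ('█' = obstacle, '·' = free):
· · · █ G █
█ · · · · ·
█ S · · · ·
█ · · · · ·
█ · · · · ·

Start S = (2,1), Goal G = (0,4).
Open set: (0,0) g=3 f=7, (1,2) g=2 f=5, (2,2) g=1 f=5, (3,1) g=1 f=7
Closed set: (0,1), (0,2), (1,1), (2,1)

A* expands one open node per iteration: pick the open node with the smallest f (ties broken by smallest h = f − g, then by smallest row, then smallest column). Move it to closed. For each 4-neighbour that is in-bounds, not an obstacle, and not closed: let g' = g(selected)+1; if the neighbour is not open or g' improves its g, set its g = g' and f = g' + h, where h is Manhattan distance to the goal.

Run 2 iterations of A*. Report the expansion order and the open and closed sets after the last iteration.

step 1: expand (1,2) (f=5, h=3) → closed; open now [(0,0) g=3 f=7, (1,3) g=3 f=5, (2,2) g=1 f=5, (3,1) g=1 f=7]
step 2: expand (1,3) (f=5, h=2) → closed; open now [(0,0) g=3 f=7, (1,4) g=4 f=5, (2,2) g=1 f=5, (2,3) g=4 f=7, (3,1) g=1 f=7]

order=[(1,2) → (1,3)]; open=[(0,0) g=3 f=7, (1,4) g=4 f=5, (2,2) g=1 f=5, (2,3) g=4 f=7, (3,1) g=1 f=7]; closed=[(0,1), (0,2), (1,1), (1,2), (1,3), (2,1)]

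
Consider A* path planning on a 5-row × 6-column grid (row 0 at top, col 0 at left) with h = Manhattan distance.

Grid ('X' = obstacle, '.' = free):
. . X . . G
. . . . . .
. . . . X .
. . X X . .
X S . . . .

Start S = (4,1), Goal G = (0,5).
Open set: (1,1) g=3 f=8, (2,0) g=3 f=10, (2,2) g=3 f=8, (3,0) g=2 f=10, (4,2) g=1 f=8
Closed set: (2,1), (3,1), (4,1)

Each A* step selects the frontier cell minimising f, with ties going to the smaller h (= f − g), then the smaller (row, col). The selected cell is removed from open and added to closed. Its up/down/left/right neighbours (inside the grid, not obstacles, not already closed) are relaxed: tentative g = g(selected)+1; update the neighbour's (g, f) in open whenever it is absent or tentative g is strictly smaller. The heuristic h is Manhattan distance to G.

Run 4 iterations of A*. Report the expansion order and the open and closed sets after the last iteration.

order=[(1,1) → (0,1) → (1,2) → (1,3)]; open=[(0,0) g=5 f=10, (0,3) g=6 f=8, (1,0) g=4 f=10, (1,4) g=6 f=8, (2,0) g=3 f=10, (2,2) g=3 f=8, (2,3) g=6 f=10, (3,0) g=2 f=10, (4,2) g=1 f=8]; closed=[(0,1), (1,1), (1,2), (1,3), (2,1), (3,1), (4,1)]

step 1: expand (1,1) (f=8, h=5) → closed; open now [(0,1) g=4 f=8, (1,0) g=4 f=10, (1,2) g=4 f=8, (2,0) g=3 f=10, (2,2) g=3 f=8, (3,0) g=2 f=10, (4,2) g=1 f=8]
step 2: expand (0,1) (f=8, h=4) → closed; open now [(0,0) g=5 f=10, (1,0) g=4 f=10, (1,2) g=4 f=8, (2,0) g=3 f=10, (2,2) g=3 f=8, (3,0) g=2 f=10, (4,2) g=1 f=8]
step 3: expand (1,2) (f=8, h=4) → closed; open now [(0,0) g=5 f=10, (1,0) g=4 f=10, (1,3) g=5 f=8, (2,0) g=3 f=10, (2,2) g=3 f=8, (3,0) g=2 f=10, (4,2) g=1 f=8]
step 4: expand (1,3) (f=8, h=3) → closed; open now [(0,0) g=5 f=10, (0,3) g=6 f=8, (1,0) g=4 f=10, (1,4) g=6 f=8, (2,0) g=3 f=10, (2,2) g=3 f=8, (2,3) g=6 f=10, (3,0) g=2 f=10, (4,2) g=1 f=8]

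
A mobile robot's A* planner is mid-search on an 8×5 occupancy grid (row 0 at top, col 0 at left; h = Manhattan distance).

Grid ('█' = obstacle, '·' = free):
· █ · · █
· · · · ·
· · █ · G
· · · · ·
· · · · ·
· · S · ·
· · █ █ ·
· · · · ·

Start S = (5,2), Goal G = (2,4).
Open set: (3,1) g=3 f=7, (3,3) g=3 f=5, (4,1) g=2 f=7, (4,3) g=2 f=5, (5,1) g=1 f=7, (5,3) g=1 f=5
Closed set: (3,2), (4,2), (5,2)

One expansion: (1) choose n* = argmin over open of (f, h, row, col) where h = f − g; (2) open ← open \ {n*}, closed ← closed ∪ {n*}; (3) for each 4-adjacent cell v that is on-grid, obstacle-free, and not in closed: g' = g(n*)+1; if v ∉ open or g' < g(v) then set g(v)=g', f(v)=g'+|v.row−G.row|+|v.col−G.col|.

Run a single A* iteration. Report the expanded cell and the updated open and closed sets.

expanded=(3,3); open=[(2,3) g=4 f=5, (3,1) g=3 f=7, (3,4) g=4 f=5, (4,1) g=2 f=7, (4,3) g=2 f=5, (5,1) g=1 f=7, (5,3) g=1 f=5]; closed=[(3,2), (3,3), (4,2), (5,2)]

step 1: expand (3,3) (f=5, h=2) → closed; open now [(2,3) g=4 f=5, (3,1) g=3 f=7, (3,4) g=4 f=5, (4,1) g=2 f=7, (4,3) g=2 f=5, (5,1) g=1 f=7, (5,3) g=1 f=5]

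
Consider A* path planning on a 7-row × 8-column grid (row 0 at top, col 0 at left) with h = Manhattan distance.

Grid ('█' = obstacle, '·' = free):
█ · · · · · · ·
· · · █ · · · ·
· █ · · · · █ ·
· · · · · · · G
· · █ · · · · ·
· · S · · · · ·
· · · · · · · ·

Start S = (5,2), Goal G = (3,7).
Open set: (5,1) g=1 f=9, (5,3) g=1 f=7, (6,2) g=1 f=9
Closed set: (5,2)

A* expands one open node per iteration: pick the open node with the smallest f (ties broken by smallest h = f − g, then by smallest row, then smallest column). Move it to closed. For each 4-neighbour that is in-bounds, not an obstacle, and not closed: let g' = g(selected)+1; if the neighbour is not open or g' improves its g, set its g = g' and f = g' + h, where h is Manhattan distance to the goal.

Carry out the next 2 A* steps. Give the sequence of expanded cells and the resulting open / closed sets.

step 1: expand (5,3) (f=7, h=6) → closed; open now [(4,3) g=2 f=7, (5,1) g=1 f=9, (5,4) g=2 f=7, (6,2) g=1 f=9, (6,3) g=2 f=9]
step 2: expand (4,3) (f=7, h=5) → closed; open now [(3,3) g=3 f=7, (4,4) g=3 f=7, (5,1) g=1 f=9, (5,4) g=2 f=7, (6,2) g=1 f=9, (6,3) g=2 f=9]

order=[(5,3) → (4,3)]; open=[(3,3) g=3 f=7, (4,4) g=3 f=7, (5,1) g=1 f=9, (5,4) g=2 f=7, (6,2) g=1 f=9, (6,3) g=2 f=9]; closed=[(4,3), (5,2), (5,3)]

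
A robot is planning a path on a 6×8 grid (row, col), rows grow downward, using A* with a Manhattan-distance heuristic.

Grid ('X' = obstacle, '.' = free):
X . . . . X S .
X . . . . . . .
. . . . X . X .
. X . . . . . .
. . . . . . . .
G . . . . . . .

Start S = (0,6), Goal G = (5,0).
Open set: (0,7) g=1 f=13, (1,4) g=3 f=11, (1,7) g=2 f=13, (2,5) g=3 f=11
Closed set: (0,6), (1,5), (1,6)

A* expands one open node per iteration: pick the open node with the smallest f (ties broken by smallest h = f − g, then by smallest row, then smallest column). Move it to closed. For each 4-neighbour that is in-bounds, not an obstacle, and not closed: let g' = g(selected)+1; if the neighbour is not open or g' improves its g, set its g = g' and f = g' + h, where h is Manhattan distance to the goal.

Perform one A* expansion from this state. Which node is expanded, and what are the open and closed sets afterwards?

expanded=(1,4); open=[(0,4) g=4 f=13, (0,7) g=1 f=13, (1,3) g=4 f=11, (1,7) g=2 f=13, (2,5) g=3 f=11]; closed=[(0,6), (1,4), (1,5), (1,6)]

step 1: expand (1,4) (f=11, h=8) → closed; open now [(0,4) g=4 f=13, (0,7) g=1 f=13, (1,3) g=4 f=11, (1,7) g=2 f=13, (2,5) g=3 f=11]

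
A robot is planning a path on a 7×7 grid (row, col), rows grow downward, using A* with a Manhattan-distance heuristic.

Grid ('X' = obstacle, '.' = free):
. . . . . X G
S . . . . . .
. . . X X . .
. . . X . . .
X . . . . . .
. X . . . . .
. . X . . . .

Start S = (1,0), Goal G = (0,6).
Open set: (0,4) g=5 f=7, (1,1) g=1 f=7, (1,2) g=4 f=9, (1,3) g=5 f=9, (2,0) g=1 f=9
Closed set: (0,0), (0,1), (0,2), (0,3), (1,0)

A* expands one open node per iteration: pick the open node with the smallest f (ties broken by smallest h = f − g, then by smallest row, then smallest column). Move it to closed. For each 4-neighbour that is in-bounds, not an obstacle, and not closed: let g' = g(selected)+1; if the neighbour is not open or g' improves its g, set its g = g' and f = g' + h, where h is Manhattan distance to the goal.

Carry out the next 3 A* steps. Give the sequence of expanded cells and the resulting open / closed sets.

step 1: expand (0,4) (f=7, h=2) → closed; open now [(1,1) g=1 f=7, (1,2) g=4 f=9, (1,3) g=5 f=9, (1,4) g=6 f=9, (2,0) g=1 f=9]
step 2: expand (1,1) (f=7, h=6) → closed; open now [(1,2) g=2 f=7, (1,3) g=5 f=9, (1,4) g=6 f=9, (2,0) g=1 f=9, (2,1) g=2 f=9]
step 3: expand (1,2) (f=7, h=5) → closed; open now [(1,3) g=3 f=7, (1,4) g=6 f=9, (2,0) g=1 f=9, (2,1) g=2 f=9, (2,2) g=3 f=9]

order=[(0,4) → (1,1) → (1,2)]; open=[(1,3) g=3 f=7, (1,4) g=6 f=9, (2,0) g=1 f=9, (2,1) g=2 f=9, (2,2) g=3 f=9]; closed=[(0,0), (0,1), (0,2), (0,3), (0,4), (1,0), (1,1), (1,2)]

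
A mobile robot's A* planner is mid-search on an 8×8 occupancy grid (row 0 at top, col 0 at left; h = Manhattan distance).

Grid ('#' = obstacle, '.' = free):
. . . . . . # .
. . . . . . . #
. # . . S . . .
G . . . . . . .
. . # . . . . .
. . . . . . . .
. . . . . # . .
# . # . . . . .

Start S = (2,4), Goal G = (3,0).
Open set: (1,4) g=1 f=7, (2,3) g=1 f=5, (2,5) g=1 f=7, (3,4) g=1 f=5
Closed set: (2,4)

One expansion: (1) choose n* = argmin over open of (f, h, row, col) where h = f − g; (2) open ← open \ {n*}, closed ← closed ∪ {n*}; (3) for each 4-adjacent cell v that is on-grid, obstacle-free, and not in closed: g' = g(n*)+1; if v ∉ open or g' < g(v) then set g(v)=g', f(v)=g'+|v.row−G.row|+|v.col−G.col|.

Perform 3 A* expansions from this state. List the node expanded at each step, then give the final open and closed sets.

order=[(2,3) → (2,2) → (3,2)]; open=[(1,2) g=3 f=7, (1,3) g=2 f=7, (1,4) g=1 f=7, (2,5) g=1 f=7, (3,1) g=4 f=5, (3,3) g=2 f=5, (3,4) g=1 f=5]; closed=[(2,2), (2,3), (2,4), (3,2)]

step 1: expand (2,3) (f=5, h=4) → closed; open now [(1,3) g=2 f=7, (1,4) g=1 f=7, (2,2) g=2 f=5, (2,5) g=1 f=7, (3,3) g=2 f=5, (3,4) g=1 f=5]
step 2: expand (2,2) (f=5, h=3) → closed; open now [(1,2) g=3 f=7, (1,3) g=2 f=7, (1,4) g=1 f=7, (2,5) g=1 f=7, (3,2) g=3 f=5, (3,3) g=2 f=5, (3,4) g=1 f=5]
step 3: expand (3,2) (f=5, h=2) → closed; open now [(1,2) g=3 f=7, (1,3) g=2 f=7, (1,4) g=1 f=7, (2,5) g=1 f=7, (3,1) g=4 f=5, (3,3) g=2 f=5, (3,4) g=1 f=5]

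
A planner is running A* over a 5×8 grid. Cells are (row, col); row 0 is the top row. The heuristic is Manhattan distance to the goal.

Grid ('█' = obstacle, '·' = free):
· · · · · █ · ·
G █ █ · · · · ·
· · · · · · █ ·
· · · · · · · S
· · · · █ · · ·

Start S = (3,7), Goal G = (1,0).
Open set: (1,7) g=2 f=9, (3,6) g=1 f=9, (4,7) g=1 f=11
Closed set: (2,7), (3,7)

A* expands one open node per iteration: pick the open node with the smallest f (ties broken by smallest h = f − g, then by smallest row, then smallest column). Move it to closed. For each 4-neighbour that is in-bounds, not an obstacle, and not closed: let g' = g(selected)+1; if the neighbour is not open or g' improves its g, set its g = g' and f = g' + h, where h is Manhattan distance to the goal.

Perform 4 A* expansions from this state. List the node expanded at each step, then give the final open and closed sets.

order=[(1,7) → (1,6) → (1,5) → (1,4)]; open=[(0,4) g=6 f=11, (0,6) g=4 f=11, (0,7) g=3 f=11, (1,3) g=6 f=9, (2,4) g=6 f=11, (2,5) g=5 f=11, (3,6) g=1 f=9, (4,7) g=1 f=11]; closed=[(1,4), (1,5), (1,6), (1,7), (2,7), (3,7)]

step 1: expand (1,7) (f=9, h=7) → closed; open now [(0,7) g=3 f=11, (1,6) g=3 f=9, (3,6) g=1 f=9, (4,7) g=1 f=11]
step 2: expand (1,6) (f=9, h=6) → closed; open now [(0,6) g=4 f=11, (0,7) g=3 f=11, (1,5) g=4 f=9, (3,6) g=1 f=9, (4,7) g=1 f=11]
step 3: expand (1,5) (f=9, h=5) → closed; open now [(0,6) g=4 f=11, (0,7) g=3 f=11, (1,4) g=5 f=9, (2,5) g=5 f=11, (3,6) g=1 f=9, (4,7) g=1 f=11]
step 4: expand (1,4) (f=9, h=4) → closed; open now [(0,4) g=6 f=11, (0,6) g=4 f=11, (0,7) g=3 f=11, (1,3) g=6 f=9, (2,4) g=6 f=11, (2,5) g=5 f=11, (3,6) g=1 f=9, (4,7) g=1 f=11]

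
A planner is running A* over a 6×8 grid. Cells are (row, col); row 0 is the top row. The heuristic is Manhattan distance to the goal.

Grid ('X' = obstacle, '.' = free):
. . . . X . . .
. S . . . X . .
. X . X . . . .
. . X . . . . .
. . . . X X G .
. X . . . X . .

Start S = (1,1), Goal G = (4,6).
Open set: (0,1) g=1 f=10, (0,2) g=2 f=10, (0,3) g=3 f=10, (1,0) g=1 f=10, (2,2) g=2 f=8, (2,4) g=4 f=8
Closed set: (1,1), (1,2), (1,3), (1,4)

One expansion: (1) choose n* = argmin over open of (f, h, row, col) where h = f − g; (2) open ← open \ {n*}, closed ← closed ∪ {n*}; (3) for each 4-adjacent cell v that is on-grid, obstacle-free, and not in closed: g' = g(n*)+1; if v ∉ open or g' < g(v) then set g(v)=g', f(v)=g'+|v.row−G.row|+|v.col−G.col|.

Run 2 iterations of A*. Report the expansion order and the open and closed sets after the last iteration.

step 1: expand (2,4) (f=8, h=4) → closed; open now [(0,1) g=1 f=10, (0,2) g=2 f=10, (0,3) g=3 f=10, (1,0) g=1 f=10, (2,2) g=2 f=8, (2,5) g=5 f=8, (3,4) g=5 f=8]
step 2: expand (2,5) (f=8, h=3) → closed; open now [(0,1) g=1 f=10, (0,2) g=2 f=10, (0,3) g=3 f=10, (1,0) g=1 f=10, (2,2) g=2 f=8, (2,6) g=6 f=8, (3,4) g=5 f=8, (3,5) g=6 f=8]

order=[(2,4) → (2,5)]; open=[(0,1) g=1 f=10, (0,2) g=2 f=10, (0,3) g=3 f=10, (1,0) g=1 f=10, (2,2) g=2 f=8, (2,6) g=6 f=8, (3,4) g=5 f=8, (3,5) g=6 f=8]; closed=[(1,1), (1,2), (1,3), (1,4), (2,4), (2,5)]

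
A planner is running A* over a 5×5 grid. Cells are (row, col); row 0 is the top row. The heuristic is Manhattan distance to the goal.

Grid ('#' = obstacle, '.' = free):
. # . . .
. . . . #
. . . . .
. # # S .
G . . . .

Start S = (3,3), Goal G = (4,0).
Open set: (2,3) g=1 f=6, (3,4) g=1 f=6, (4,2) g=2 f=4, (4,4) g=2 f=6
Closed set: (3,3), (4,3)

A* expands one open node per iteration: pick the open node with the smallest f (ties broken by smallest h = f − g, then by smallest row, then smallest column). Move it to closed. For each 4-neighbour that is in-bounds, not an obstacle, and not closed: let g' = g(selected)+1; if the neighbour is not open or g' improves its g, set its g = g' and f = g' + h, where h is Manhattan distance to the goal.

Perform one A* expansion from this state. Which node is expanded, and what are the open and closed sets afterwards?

expanded=(4,2); open=[(2,3) g=1 f=6, (3,4) g=1 f=6, (4,1) g=3 f=4, (4,4) g=2 f=6]; closed=[(3,3), (4,2), (4,3)]

step 1: expand (4,2) (f=4, h=2) → closed; open now [(2,3) g=1 f=6, (3,4) g=1 f=6, (4,1) g=3 f=4, (4,4) g=2 f=6]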